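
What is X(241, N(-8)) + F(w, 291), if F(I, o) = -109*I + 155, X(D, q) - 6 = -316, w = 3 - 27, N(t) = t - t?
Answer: 2461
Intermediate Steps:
N(t) = 0
w = -24
X(D, q) = -310 (X(D, q) = 6 - 316 = -310)
F(I, o) = 155 - 109*I
X(241, N(-8)) + F(w, 291) = -310 + (155 - 109*(-24)) = -310 + (155 + 2616) = -310 + 2771 = 2461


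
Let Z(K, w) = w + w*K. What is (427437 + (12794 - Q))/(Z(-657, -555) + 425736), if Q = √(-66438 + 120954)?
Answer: 440231/789816 - √13629/394908 ≈ 0.55709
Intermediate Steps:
Z(K, w) = w + K*w
Q = 2*√13629 (Q = √54516 = 2*√13629 ≈ 233.49)
(427437 + (12794 - Q))/(Z(-657, -555) + 425736) = (427437 + (12794 - 2*√13629))/(-555*(1 - 657) + 425736) = (427437 + (12794 - 2*√13629))/(-555*(-656) + 425736) = (440231 - 2*√13629)/(364080 + 425736) = (440231 - 2*√13629)/789816 = (440231 - 2*√13629)*(1/789816) = 440231/789816 - √13629/394908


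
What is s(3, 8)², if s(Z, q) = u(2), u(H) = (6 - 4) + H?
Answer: 16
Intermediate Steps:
u(H) = 2 + H
s(Z, q) = 4 (s(Z, q) = 2 + 2 = 4)
s(3, 8)² = 4² = 16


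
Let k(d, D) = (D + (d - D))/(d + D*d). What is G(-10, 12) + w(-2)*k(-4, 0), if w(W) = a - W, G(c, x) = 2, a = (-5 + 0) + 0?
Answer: -1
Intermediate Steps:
a = -5 (a = -5 + 0 = -5)
k(d, D) = d/(d + D*d)
w(W) = -5 - W
G(-10, 12) + w(-2)*k(-4, 0) = 2 + (-5 - 1*(-2))/(1 + 0) = 2 + (-5 + 2)/1 = 2 - 3*1 = 2 - 3 = -1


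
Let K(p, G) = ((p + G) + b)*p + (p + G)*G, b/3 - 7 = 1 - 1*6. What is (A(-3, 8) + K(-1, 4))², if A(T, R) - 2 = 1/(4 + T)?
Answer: 36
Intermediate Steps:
b = 6 (b = 21 + 3*(1 - 1*6) = 21 + 3*(1 - 6) = 21 + 3*(-5) = 21 - 15 = 6)
K(p, G) = G*(G + p) + p*(6 + G + p) (K(p, G) = ((p + G) + 6)*p + (p + G)*G = ((G + p) + 6)*p + (G + p)*G = (6 + G + p)*p + G*(G + p) = p*(6 + G + p) + G*(G + p) = G*(G + p) + p*(6 + G + p))
A(T, R) = 2 + 1/(4 + T)
(A(-3, 8) + K(-1, 4))² = ((9 + 2*(-3))/(4 - 3) + (4² + (-1)² + 6*(-1) + 2*4*(-1)))² = ((9 - 6)/1 + (16 + 1 - 6 - 8))² = (1*3 + 3)² = (3 + 3)² = 6² = 36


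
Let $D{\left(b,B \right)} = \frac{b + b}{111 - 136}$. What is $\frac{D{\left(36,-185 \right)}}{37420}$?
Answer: $- \frac{18}{233875} \approx -7.6964 \cdot 10^{-5}$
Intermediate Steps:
$D{\left(b,B \right)} = - \frac{2 b}{25}$ ($D{\left(b,B \right)} = \frac{2 b}{-25} = 2 b \left(- \frac{1}{25}\right) = - \frac{2 b}{25}$)
$\frac{D{\left(36,-185 \right)}}{37420} = \frac{\left(- \frac{2}{25}\right) 36}{37420} = \left(- \frac{72}{25}\right) \frac{1}{37420} = - \frac{18}{233875}$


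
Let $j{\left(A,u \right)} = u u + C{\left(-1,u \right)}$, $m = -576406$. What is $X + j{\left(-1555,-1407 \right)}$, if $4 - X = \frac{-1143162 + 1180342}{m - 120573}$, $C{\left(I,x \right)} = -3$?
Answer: $\frac{1379774514530}{696979} \approx 1.9797 \cdot 10^{6}$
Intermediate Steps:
$j{\left(A,u \right)} = -3 + u^{2}$ ($j{\left(A,u \right)} = u u - 3 = u^{2} - 3 = -3 + u^{2}$)
$X = \frac{2825096}{696979}$ ($X = 4 - \frac{-1143162 + 1180342}{-576406 - 120573} = 4 - \frac{37180}{-696979} = 4 - 37180 \left(- \frac{1}{696979}\right) = 4 - - \frac{37180}{696979} = 4 + \frac{37180}{696979} = \frac{2825096}{696979} \approx 4.0533$)
$X + j{\left(-1555,-1407 \right)} = \frac{2825096}{696979} - \left(3 - \left(-1407\right)^{2}\right) = \frac{2825096}{696979} + \left(-3 + 1979649\right) = \frac{2825096}{696979} + 1979646 = \frac{1379774514530}{696979}$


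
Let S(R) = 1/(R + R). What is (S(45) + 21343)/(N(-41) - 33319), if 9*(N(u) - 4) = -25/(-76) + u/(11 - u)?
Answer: -474455137/740593585 ≈ -0.64064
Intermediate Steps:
N(u) = 2761/684 + u/(9*(11 - u)) (N(u) = 4 + (-25/(-76) + u/(11 - u))/9 = 4 + (-25*(-1/76) + u/(11 - u))/9 = 4 + (25/76 + u/(11 - u))/9 = 4 + (25/684 + u/(9*(11 - u))) = 2761/684 + u/(9*(11 - u)))
S(R) = 1/(2*R)
(S(45) + 21343)/(N(-41) - 33319) = ((1/2)/45 + 21343)/((-30371 + 2685*(-41))/(684*(-11 - 41)) - 33319) = ((1/2)*(1/45) + 21343)/((1/684)*(-30371 - 110085)/(-52) - 33319) = (1/90 + 21343)/((1/684)*(-1/52)*(-140456) - 33319) = 1920871/(90*(17557/4446 - 33319)) = 1920871/(90*(-148118717/4446)) = (1920871/90)*(-4446/148118717) = -474455137/740593585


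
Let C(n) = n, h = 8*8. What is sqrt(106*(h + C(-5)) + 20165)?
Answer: sqrt(26419) ≈ 162.54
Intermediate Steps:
h = 64
sqrt(106*(h + C(-5)) + 20165) = sqrt(106*(64 - 5) + 20165) = sqrt(106*59 + 20165) = sqrt(6254 + 20165) = sqrt(26419)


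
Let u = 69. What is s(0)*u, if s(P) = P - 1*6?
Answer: -414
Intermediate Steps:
s(P) = -6 + P (s(P) = P - 6 = -6 + P)
s(0)*u = (-6 + 0)*69 = -6*69 = -414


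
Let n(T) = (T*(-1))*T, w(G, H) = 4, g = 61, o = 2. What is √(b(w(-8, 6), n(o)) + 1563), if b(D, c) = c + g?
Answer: 18*√5 ≈ 40.249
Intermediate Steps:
n(T) = -T² (n(T) = (-T)*T = -T²)
b(D, c) = 61 + c (b(D, c) = c + 61 = 61 + c)
√(b(w(-8, 6), n(o)) + 1563) = √((61 - 1*2²) + 1563) = √((61 - 1*4) + 1563) = √((61 - 4) + 1563) = √(57 + 1563) = √1620 = 18*√5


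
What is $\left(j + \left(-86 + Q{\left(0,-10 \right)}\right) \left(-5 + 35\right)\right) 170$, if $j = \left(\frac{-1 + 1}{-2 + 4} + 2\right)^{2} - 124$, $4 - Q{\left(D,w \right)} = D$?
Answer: $-438600$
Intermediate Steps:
$Q{\left(D,w \right)} = 4 - D$
$j = -120$ ($j = \left(\frac{0}{2} + 2\right)^{2} - 124 = \left(0 \cdot \frac{1}{2} + 2\right)^{2} - 124 = \left(0 + 2\right)^{2} - 124 = 2^{2} - 124 = 4 - 124 = -120$)
$\left(j + \left(-86 + Q{\left(0,-10 \right)}\right) \left(-5 + 35\right)\right) 170 = \left(-120 + \left(-86 + \left(4 - 0\right)\right) \left(-5 + 35\right)\right) 170 = \left(-120 + \left(-86 + \left(4 + 0\right)\right) 30\right) 170 = \left(-120 + \left(-86 + 4\right) 30\right) 170 = \left(-120 - 2460\right) 170 = \left(-2580\right) 170 = -438600$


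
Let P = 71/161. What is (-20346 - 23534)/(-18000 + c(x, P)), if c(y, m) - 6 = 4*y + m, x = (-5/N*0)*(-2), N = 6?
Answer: 7064680/2896963 ≈ 2.4387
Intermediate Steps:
P = 71/161 (P = 71*(1/161) = 71/161 ≈ 0.44099)
x = 0 (x = (-5/6*0)*(-2) = (-5*1/6*0)*(-2) = -5/6*0*(-2) = 0*(-2) = 0)
c(y, m) = 6 + m + 4*y (c(y, m) = 6 + (4*y + m) = 6 + (m + 4*y) = 6 + m + 4*y)
(-20346 - 23534)/(-18000 + c(x, P)) = (-20346 - 23534)/(-18000 + (6 + 71/161 + 4*0)) = -43880/(-18000 + (6 + 71/161 + 0)) = -43880/(-18000 + 1037/161) = -43880/(-2896963/161) = -43880*(-161/2896963) = 7064680/2896963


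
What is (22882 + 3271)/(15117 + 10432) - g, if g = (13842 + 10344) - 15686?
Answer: -217140347/25549 ≈ -8499.0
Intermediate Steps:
g = 8500 (g = 24186 - 15686 = 8500)
(22882 + 3271)/(15117 + 10432) - g = (22882 + 3271)/(15117 + 10432) - 1*8500 = 26153/25549 - 8500 = -217140347/25549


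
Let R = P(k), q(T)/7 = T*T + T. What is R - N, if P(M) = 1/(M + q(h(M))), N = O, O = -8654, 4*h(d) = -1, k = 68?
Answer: 9233834/1067 ≈ 8654.0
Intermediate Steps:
h(d) = -1/4 (h(d) = (1/4)*(-1) = -1/4)
N = -8654
q(T) = 7*T + 7*T**2 (q(T) = 7*(T*T + T) = 7*(T**2 + T) = 7*(T + T**2) = 7*T + 7*T**2)
P(M) = 1/(-21/16 + M) (P(M) = 1/(M + 7*(-1/4)*(1 - 1/4)) = 1/(M + 7*(-1/4)*(3/4)) = 1/(M - 21/16) = 1/(-21/16 + M))
R = 16/1067 (R = 16/(-21 + 16*68) = 16/(-21 + 1088) = 16/1067 ≈ 0.014995)
R - N = 16/1067 - 1*(-8654) = 16/1067 + 8654 = 9233834/1067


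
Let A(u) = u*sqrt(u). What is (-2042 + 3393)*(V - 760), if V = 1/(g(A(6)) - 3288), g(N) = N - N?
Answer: -3375988231/3288 ≈ -1.0268e+6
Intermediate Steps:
A(u) = u**(3/2)
g(N) = 0
V = -1/3288 (V = 1/(0 - 3288) = 1/(-3288) = -1/3288 ≈ -0.00030414)
(-2042 + 3393)*(V - 760) = (-2042 + 3393)*(-1/3288 - 760) = 1351*(-2498881/3288) = -3375988231/3288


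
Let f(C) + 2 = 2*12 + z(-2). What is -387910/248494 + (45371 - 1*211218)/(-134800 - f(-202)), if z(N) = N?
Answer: -5543020891/16750980540 ≈ -0.33091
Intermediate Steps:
f(C) = 20 (f(C) = -2 + (2*12 - 2) = -2 + (24 - 2) = -2 + 22 = 20)
-387910/248494 + (45371 - 1*211218)/(-134800 - f(-202)) = -387910/248494 + (45371 - 1*211218)/(-134800 - 1*20) = -387910*1/248494 + (45371 - 211218)/(-134800 - 20) = -193955/124247 - 165847/(-134820) = -193955/124247 - 165847*(-1/134820) = -193955/124247 + 165847/134820 = -5543020891/16750980540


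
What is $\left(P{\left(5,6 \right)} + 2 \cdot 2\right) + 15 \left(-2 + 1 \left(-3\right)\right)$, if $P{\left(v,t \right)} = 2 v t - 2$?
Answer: $-13$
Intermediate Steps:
$P{\left(v,t \right)} = -2 + 2 t v$ ($P{\left(v,t \right)} = 2 t v - 2 = -2 + 2 t v$)
$\left(P{\left(5,6 \right)} + 2 \cdot 2\right) + 15 \left(-2 + 1 \left(-3\right)\right) = \left(\left(-2 + 2 \cdot 6 \cdot 5\right) + 2 \cdot 2\right) + 15 \left(-2 + 1 \left(-3\right)\right) = \left(\left(-2 + 60\right) + 4\right) + 15 \left(-2 - 3\right) = \left(58 + 4\right) + 15 \left(-5\right) = 62 - 75 = -13$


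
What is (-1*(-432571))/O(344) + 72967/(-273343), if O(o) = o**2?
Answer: 109605631941/32346317248 ≈ 3.3885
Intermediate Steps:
(-1*(-432571))/O(344) + 72967/(-273343) = (-1*(-432571))/(344**2) + 72967/(-273343) = 432571/118336 + 72967*(-1/273343) = 432571*(1/118336) - 72967/273343 = 432571/118336 - 72967/273343 = 109605631941/32346317248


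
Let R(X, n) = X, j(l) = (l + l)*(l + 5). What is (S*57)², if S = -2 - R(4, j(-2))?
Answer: 116964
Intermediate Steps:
j(l) = 2*l*(5 + l) (j(l) = (2*l)*(5 + l) = 2*l*(5 + l))
S = -6 (S = -2 - 1*4 = -2 - 4 = -6)
(S*57)² = (-6*57)² = (-342)² = 116964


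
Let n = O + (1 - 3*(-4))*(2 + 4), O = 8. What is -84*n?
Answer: -7224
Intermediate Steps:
n = 86 (n = 8 + (1 - 3*(-4))*(2 + 4) = 8 + (1 + 12)*6 = 8 + 13*6 = 8 + 78 = 86)
-84*n = -84*86 = -7224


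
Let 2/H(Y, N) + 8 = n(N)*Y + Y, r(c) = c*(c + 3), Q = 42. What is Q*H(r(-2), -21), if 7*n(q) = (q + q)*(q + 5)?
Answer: -42/101 ≈ -0.41584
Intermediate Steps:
n(q) = 2*q*(5 + q)/7 (n(q) = ((q + q)*(q + 5))/7 = ((2*q)*(5 + q))/7 = (2*q*(5 + q))/7 = 2*q*(5 + q)/7)
r(c) = c*(3 + c)
H(Y, N) = 2/(-8 + Y + 2*N*Y*(5 + N)/7) (H(Y, N) = 2/(-8 + ((2*N*(5 + N)/7)*Y + Y)) = 2/(-8 + (2*N*Y*(5 + N)/7 + Y)) = 2/(-8 + (Y + 2*N*Y*(5 + N)/7)) = 2/(-8 + Y + 2*N*Y*(5 + N)/7))
Q*H(r(-2), -21) = 42*(14/(-56 + 7*(-2*(3 - 2)) + 2*(-21)*(-2*(3 - 2))*(5 - 21))) = 42*(14/(-56 + 7*(-2*1) + 2*(-21)*(-2*1)*(-16))) = 42*(14/(-56 + 7*(-2) + 2*(-21)*(-2)*(-16))) = 42*(14/(-56 - 14 - 1344)) = 42*(14/(-1414)) = 42*(14*(-1/1414)) = 42*(-1/101) = -42/101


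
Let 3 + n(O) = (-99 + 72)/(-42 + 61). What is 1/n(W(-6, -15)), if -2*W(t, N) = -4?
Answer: -19/84 ≈ -0.22619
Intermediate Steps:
W(t, N) = 2 (W(t, N) = -½*(-4) = 2)
n(O) = -84/19 (n(O) = -3 + (-99 + 72)/(-42 + 61) = -3 - 27/19 = -84/19)
1/n(W(-6, -15)) = 1/(-84/19) = -19/84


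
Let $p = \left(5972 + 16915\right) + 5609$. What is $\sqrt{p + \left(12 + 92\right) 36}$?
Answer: $4 \sqrt{2015} \approx 179.55$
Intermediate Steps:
$p = 28496$ ($p = 22887 + 5609 = 28496$)
$\sqrt{p + \left(12 + 92\right) 36} = \sqrt{28496 + \left(12 + 92\right) 36} = \sqrt{28496 + 104 \cdot 36} = \sqrt{28496 + 3744} = \sqrt{32240} = 4 \sqrt{2015}$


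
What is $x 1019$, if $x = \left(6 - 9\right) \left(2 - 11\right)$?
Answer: $27513$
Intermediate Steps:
$x = 27$ ($x = \left(-3\right) \left(-9\right) = 27$)
$x 1019 = 27 \cdot 1019 = 27513$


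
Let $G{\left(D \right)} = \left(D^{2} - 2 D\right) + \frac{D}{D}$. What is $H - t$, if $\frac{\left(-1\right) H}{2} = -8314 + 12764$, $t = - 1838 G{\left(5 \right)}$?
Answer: $20508$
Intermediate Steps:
$G{\left(D \right)} = 1 + D^{2} - 2 D$ ($G{\left(D \right)} = \left(D^{2} - 2 D\right) + 1 = 1 + D^{2} - 2 D$)
$t = -29408$ ($t = - 1838 \left(1 + 5^{2} - 10\right) = - 1838 \left(1 + 25 - 10\right) = \left(-1838\right) 16 = -29408$)
$H = -8900$ ($H = - 2 \left(-8314 + 12764\right) = \left(-2\right) 4450 = -8900$)
$H - t = -8900 - -29408 = -8900 + 29408 = 20508$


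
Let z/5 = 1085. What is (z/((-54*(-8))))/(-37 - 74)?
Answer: -5425/47952 ≈ -0.11313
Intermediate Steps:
z = 5425 (z = 5*1085 = 5425)
(z/((-54*(-8))))/(-37 - 74) = (5425/((-54*(-8))))/(-37 - 74) = (5425/432)/(-111) = (5425*(1/432))*(-1/111) = (5425/432)*(-1/111) = -5425/47952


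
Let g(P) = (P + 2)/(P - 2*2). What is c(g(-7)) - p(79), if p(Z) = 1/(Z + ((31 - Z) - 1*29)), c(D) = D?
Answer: -1/22 ≈ -0.045455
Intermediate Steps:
g(P) = (2 + P)/(-4 + P) (g(P) = (2 + P)/(P - 4) = (2 + P)/(-4 + P))
p(Z) = ½ (p(Z) = 1/(Z + ((31 - Z) - 29)) = 1/(Z + (2 - Z)) = 1/2 = ½)
c(g(-7)) - p(79) = (2 - 7)/(-4 - 7) - 1*½ = -5/(-11) - ½ = -1/11*(-5) - ½ = 5/11 - ½ = -1/22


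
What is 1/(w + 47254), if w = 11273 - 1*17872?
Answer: 1/40655 ≈ 2.4597e-5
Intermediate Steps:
w = -6599 (w = 11273 - 17872 = -6599)
1/(w + 47254) = 1/(-6599 + 47254) = 1/40655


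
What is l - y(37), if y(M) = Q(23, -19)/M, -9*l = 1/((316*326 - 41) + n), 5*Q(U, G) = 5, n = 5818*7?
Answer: -1293346/47852433 ≈ -0.027028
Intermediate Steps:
n = 40726
Q(U, G) = 1 (Q(U, G) = (⅕)*5 = 1)
l = -1/1293309 (l = -1/(9*((316*326 - 41) + 40726)) = -1/(9*((103016 - 41) + 40726)) = -1/(9*(102975 + 40726)) = -⅑/143701 = -⅑*1/143701 = -1/1293309 ≈ -7.7321e-7)
y(M) = 1/M
l - y(37) = -1/1293309 - 1/37 = -1293346/47852433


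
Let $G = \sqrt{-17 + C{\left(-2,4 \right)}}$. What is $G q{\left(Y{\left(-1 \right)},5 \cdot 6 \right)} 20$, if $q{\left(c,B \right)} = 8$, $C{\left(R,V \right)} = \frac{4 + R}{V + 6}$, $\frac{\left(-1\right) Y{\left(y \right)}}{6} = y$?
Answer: $64 i \sqrt{105} \approx 655.8 i$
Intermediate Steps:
$Y{\left(y \right)} = - 6 y$
$C{\left(R,V \right)} = \frac{4 + R}{6 + V}$
$G = \frac{2 i \sqrt{105}}{5}$ ($G = \sqrt{-17 + \frac{4 - 2}{6 + 4}} = \sqrt{-17 + \frac{1}{10} \cdot 2} = \sqrt{-17 + \frac{1}{5}} = \sqrt{- \frac{84}{5}} = \frac{2 i \sqrt{105}}{5} \approx 4.0988 i$)
$G q{\left(Y{\left(-1 \right)},5 \cdot 6 \right)} 20 = \frac{2 i \sqrt{105}}{5} \cdot 8 \cdot 20 = \frac{16 i \sqrt{105}}{5} \cdot 20 = 64 i \sqrt{105}$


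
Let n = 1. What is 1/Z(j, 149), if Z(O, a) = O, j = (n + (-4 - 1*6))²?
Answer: 1/81 ≈ 0.012346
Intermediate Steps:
j = 81 (j = (1 + (-4 - 1*6))² = (1 + (-4 - 6))² = (1 - 10)² = (-9)² = 81)
1/Z(j, 149) = 1/81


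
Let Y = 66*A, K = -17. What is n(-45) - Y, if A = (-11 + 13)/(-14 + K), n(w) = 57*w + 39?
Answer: -78174/31 ≈ -2521.7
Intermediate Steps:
n(w) = 39 + 57*w
A = -2/31 (A = (-11 + 13)/(-14 - 17) = 2/(-31) = 2*(-1/31) = -2/31 ≈ -0.064516)
Y = -132/31 (Y = 66*(-2/31) = -132/31 ≈ -4.2581)
n(-45) - Y = (39 + 57*(-45)) - 1*(-132/31) = (39 - 2565) + 132/31 = -2526 + 132/31 = -78174/31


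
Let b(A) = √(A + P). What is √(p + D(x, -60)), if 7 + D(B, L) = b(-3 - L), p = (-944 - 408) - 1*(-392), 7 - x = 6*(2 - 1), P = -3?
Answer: √(-967 + 3*√6) ≈ 30.978*I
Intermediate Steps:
x = 1 (x = 7 - 6*(2 - 1) = 7 - 6 = 1)
p = -960 (p = -1352 + 392 = -960)
b(A) = √(-3 + A) (b(A) = √(A - 3) = √(-3 + A))
D(B, L) = -7 + √(-6 - L) (D(B, L) = -7 + √(-3 + (-3 - L)) = -7 + √(-6 - L))
√(p + D(x, -60)) = √(-960 + (-7 + √(-6 - 1*(-60)))) = √(-960 + (-7 + √(-6 + 60))) = √(-960 + (-7 + √54)) = √(-960 + (-7 + 3*√6)) = √(-967 + 3*√6)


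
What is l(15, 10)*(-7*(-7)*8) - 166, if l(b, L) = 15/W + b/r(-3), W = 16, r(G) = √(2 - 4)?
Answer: 403/2 - 2940*I*√2 ≈ 201.5 - 4157.8*I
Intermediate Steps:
r(G) = I*√2 (r(G) = √(-2) = I*√2)
l(b, L) = 15/16 - I*b*√2/2 (l(b, L) = 15/16 + b/((I*√2)) = 15*(1/16) + b*(-I*√2/2) = 15/16 - I*b*√2/2)
l(15, 10)*(-7*(-7)*8) - 166 = (15/16 - ½*I*15*√2)*(-7*(-7)*8) - 166 = (15/16 - 15*I*√2/2)*(49*8) - 166 = (15/16 - 15*I*√2/2)*392 - 166 = (735/2 - 2940*I*√2) - 166 = 403/2 - 2940*I*√2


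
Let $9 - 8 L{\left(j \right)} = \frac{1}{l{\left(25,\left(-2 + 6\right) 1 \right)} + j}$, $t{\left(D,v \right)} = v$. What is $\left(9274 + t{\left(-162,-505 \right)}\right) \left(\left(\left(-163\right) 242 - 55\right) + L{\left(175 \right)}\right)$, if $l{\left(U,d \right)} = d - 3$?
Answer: $- \frac{487695169425}{1408} \approx -3.4637 \cdot 10^{8}$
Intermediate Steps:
$l{\left(U,d \right)} = -3 + d$
$L{\left(j \right)} = \frac{9}{8} - \frac{1}{8 \left(1 + j\right)}$ ($L{\left(j \right)} = \frac{9}{8} - \frac{1}{8 \left(\left(-3 + \left(-2 + 6\right) 1\right) + j\right)} = \frac{9}{8} - \frac{1}{8 \left(\left(-3 + 4 \cdot 1\right) + j\right)} = \frac{9}{8} - \frac{1}{8 \left(\left(-3 + 4\right) + j\right)} = \frac{9}{8} - \frac{1}{8 \left(1 + j\right)}$)
$\left(9274 + t{\left(-162,-505 \right)}\right) \left(\left(\left(-163\right) 242 - 55\right) + L{\left(175 \right)}\right) = \left(9274 - 505\right) \left(\left(\left(-163\right) 242 - 55\right) + \frac{8 + 9 \cdot 175}{8 \left(1 + 175\right)}\right) = 8769 \left(\left(-39446 - 55\right) + \frac{8 + 1575}{8 \cdot 176}\right) = 8769 \left(-39501 + \frac{1}{8} \cdot \frac{1}{176} \cdot 1583\right) = 8769 \left(-39501 + \frac{1583}{1408}\right) = 8769 \left(- \frac{55615825}{1408}\right) = - \frac{487695169425}{1408}$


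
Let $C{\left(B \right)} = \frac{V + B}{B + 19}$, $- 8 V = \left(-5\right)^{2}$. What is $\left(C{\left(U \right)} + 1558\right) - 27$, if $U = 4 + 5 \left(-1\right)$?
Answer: $\frac{73477}{48} \approx 1530.8$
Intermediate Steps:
$U = -1$ ($U = 4 - 5 = -1$)
$V = - \frac{25}{8}$ ($V = - \frac{\left(-5\right)^{2}}{8} = \left(- \frac{1}{8}\right) 25 = - \frac{25}{8} \approx -3.125$)
$C{\left(B \right)} = \frac{- \frac{25}{8} + B}{19 + B}$ ($C{\left(B \right)} = \frac{- \frac{25}{8} + B}{B + 19} = \frac{- \frac{25}{8} + B}{19 + B}$)
$\left(C{\left(U \right)} + 1558\right) - 27 = \left(\frac{- \frac{25}{8} - 1}{19 - 1} + 1558\right) - 27 = \left(\frac{1}{18} \left(- \frac{33}{8}\right) + 1558\right) - 27 = \left(- \frac{11}{48} + 1558\right) - 27 = \frac{74773}{48} - 27 = \frac{73477}{48}$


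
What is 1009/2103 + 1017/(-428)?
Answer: -1706899/900084 ≈ -1.8964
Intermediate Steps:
1009/2103 + 1017/(-428) = 1009*(1/2103) + 1017*(-1/428) = 1009/2103 - 1017/428 = -1706899/900084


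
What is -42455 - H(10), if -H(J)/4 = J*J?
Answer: -42055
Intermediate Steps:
H(J) = -4*J**2 (H(J) = -4*J*J = -4*J**2)
-42455 - H(10) = -42455 - (-4)*10**2 = -42455 - (-4)*100 = -42455 - 1*(-400) = -42455 + 400 = -42055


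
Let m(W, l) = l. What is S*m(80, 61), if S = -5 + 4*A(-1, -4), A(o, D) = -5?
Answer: -1525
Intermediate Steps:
S = -25 (S = -5 + 4*(-5) = -5 - 20 = -25)
S*m(80, 61) = -25*61 = -1525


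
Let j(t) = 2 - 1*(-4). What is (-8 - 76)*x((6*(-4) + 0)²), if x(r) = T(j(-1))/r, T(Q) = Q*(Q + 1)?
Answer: -49/8 ≈ -6.1250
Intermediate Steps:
j(t) = 6 (j(t) = 2 + 4 = 6)
T(Q) = Q*(1 + Q)
x(r) = 42/r (x(r) = (6*(1 + 6))/r = (6*7)/r = 42/r)
(-8 - 76)*x((6*(-4) + 0)²) = (-8 - 76)*(42/((6*(-4) + 0)²)) = -3528/((-24 + 0)²) = -3528/((-24)²) = -3528/576 = -84*7/96 = -49/8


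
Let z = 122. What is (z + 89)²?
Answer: 44521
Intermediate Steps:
(z + 89)² = (122 + 89)² = 211² = 44521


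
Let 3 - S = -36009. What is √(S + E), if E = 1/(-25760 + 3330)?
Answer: √18117813636370/22430 ≈ 189.77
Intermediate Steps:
S = 36012 (S = 3 - 1*(-36009) = 3 + 36009 = 36012)
E = -1/22430 (E = 1/(-22430) = -1/22430 ≈ -4.4583e-5)
√(S + E) = √(36012 - 1/22430) = √(807749159/22430) = √18117813636370/22430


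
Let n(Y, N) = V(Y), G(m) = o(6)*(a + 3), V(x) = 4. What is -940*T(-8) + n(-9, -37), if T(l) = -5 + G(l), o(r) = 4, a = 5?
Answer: -25376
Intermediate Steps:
G(m) = 32 (G(m) = 4*(5 + 3) = 4*8 = 32)
n(Y, N) = 4
T(l) = 27 (T(l) = -5 + 32 = 27)
-940*T(-8) + n(-9, -37) = -940*27 + 4 = -25380 + 4 = -25376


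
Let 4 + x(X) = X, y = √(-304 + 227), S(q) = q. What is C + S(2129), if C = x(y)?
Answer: 2125 + I*√77 ≈ 2125.0 + 8.775*I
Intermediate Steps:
y = I*√77 (y = √(-77) = I*√77 ≈ 8.775*I)
x(X) = -4 + X
C = -4 + I*√77 ≈ -4.0 + 8.775*I
C + S(2129) = (-4 + I*√77) + 2129 = 2125 + I*√77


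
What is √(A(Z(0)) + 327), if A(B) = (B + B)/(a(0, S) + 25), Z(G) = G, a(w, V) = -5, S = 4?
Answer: √327 ≈ 18.083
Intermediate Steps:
A(B) = B/10 (A(B) = (B + B)/(-5 + 25) = (2*B)/20 = (2*B)*(1/20) = B/10)
√(A(Z(0)) + 327) = √((⅒)*0 + 327) = √(0 + 327) = √327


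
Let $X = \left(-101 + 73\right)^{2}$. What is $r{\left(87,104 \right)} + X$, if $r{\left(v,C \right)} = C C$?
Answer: $11600$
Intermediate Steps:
$r{\left(v,C \right)} = C^{2}$
$X = 784$ ($X = \left(-28\right)^{2} = 784$)
$r{\left(87,104 \right)} + X = 104^{2} + 784 = 10816 + 784 = 11600$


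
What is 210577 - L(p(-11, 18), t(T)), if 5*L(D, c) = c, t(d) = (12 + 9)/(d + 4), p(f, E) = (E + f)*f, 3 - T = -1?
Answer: 8423059/40 ≈ 2.1058e+5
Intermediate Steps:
T = 4 (T = 3 - 1*(-1) = 3 + 1 = 4)
p(f, E) = f*(E + f)
t(d) = 21/(4 + d)
L(D, c) = c/5
210577 - L(p(-11, 18), t(T)) = 210577 - 21/(4 + 4)/5 = 210577 - 21/8/5 = 210577 - 21*(⅛)/5 = 210577 - 21/(5*8) = 210577 - 1*21/40 = 210577 - 21/40 = 8423059/40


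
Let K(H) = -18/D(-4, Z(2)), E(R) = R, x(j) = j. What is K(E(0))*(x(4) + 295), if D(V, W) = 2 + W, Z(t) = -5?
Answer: 1794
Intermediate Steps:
K(H) = 6 (K(H) = -18/(2 - 5) = -18/(-3) = -18*(-⅓) = 6)
K(E(0))*(x(4) + 295) = 6*(4 + 295) = 6*299 = 1794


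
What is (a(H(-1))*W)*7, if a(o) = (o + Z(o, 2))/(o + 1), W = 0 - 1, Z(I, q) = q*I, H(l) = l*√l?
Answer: -21/2 + 21*I/2 ≈ -10.5 + 10.5*I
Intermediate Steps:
H(l) = l^(3/2)
Z(I, q) = I*q
W = -1
a(o) = 3*o/(1 + o) (a(o) = (o + o*2)/(o + 1) = (o + 2*o)/(1 + o) = (3*o)/(1 + o) = 3*o/(1 + o))
(a(H(-1))*W)*7 = ((3*(-1)^(3/2)/(1 + (-1)^(3/2)))*(-1))*7 = ((3*(-I)/(1 - I))*(-1))*7 = ((3*(-I)*((1 + I)/2))*(-1))*7 = (-3*I*(1 + I)/2*(-1))*7 = (3*I*(1 + I)/2)*7 = 21*I*(1 + I)/2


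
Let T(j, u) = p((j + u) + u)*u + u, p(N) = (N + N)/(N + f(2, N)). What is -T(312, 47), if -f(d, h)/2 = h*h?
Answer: -38023/811 ≈ -46.884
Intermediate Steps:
f(d, h) = -2*h**2 (f(d, h) = -2*h*h = -2*h**2)
p(N) = 2*N/(N - 2*N**2) (p(N) = (N + N)/(N - 2*N**2) = (2*N)/(N - 2*N**2) = 2*N/(N - 2*N**2))
T(j, u) = u - 2*u/(-1 + 2*j + 4*u) (T(j, u) = (-2/(-1 + 2*((j + u) + u)))*u + u = (-2/(-1 + 2*(j + 2*u)))*u + u = (-2/(-1 + (2*j + 4*u)))*u + u = (-2/(-1 + 2*j + 4*u))*u + u = -2*u/(-1 + 2*j + 4*u) + u = u - 2*u/(-1 + 2*j + 4*u))
-T(312, 47) = -47*(-3 + 2*312 + 4*47)/(-1 + 2*312 + 4*47) = -47*(-3 + 624 + 188)/(-1 + 624 + 188) = -47*809/811 = -1*38023/811 = -38023/811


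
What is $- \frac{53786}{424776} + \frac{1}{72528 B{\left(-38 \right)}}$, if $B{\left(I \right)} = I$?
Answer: $- \frac{2058862265}{16259858912} \approx -0.12662$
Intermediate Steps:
$- \frac{53786}{424776} + \frac{1}{72528 B{\left(-38 \right)}} = - \frac{53786}{424776} + \frac{1}{72528 \left(-38\right)} = \left(-53786\right) \frac{1}{424776} + \frac{1}{72528} \left(- \frac{1}{38}\right) = - \frac{26893}{212388} - \frac{1}{2756064} = - \frac{2058862265}{16259858912}$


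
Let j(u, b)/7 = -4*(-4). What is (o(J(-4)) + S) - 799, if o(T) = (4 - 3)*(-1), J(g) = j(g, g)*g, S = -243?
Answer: -1043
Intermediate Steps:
j(u, b) = 112 (j(u, b) = 7*(-4*(-4)) = 7*16 = 112)
J(g) = 112*g
o(T) = -1 (o(T) = 1*(-1) = -1)
(o(J(-4)) + S) - 799 = (-1 - 243) - 799 = -244 - 799 = -1043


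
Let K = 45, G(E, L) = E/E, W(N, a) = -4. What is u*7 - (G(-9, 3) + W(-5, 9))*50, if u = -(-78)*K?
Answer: 24720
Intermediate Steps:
G(E, L) = 1
u = 3510 (u = -(-78)*45 = -1*(-3510) = 3510)
u*7 - (G(-9, 3) + W(-5, 9))*50 = 3510*7 - (1 - 4)*50 = 24570 - (-3)*50 = 24570 - 1*(-150) = 24570 + 150 = 24720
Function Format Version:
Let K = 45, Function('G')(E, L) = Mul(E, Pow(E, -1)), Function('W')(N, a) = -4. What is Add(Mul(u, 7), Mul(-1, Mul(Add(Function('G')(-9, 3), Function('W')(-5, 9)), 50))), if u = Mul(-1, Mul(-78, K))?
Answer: 24720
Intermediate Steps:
Function('G')(E, L) = 1
u = 3510 (u = Mul(-1, Mul(-78, 45)) = Mul(-1, -3510) = 3510)
Add(Mul(u, 7), Mul(-1, Mul(Add(Function('G')(-9, 3), Function('W')(-5, 9)), 50))) = Add(Mul(3510, 7), Mul(-1, Mul(Add(1, -4), 50))) = Add(24570, Mul(-1, Mul(-3, 50))) = Add(24570, Mul(-1, -150)) = Add(24570, 150) = 24720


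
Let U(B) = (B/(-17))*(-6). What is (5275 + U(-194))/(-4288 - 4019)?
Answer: -88511/141219 ≈ -0.62676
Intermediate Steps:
U(B) = 6*B/17 (U(B) = (B*(-1/17))*(-6) = -B/17*(-6) = 6*B/17)
(5275 + U(-194))/(-4288 - 4019) = (5275 + (6/17)*(-194))/(-4288 - 4019) = (5275 - 1164/17)/(-8307) = (88511/17)*(-1/8307) = -88511/141219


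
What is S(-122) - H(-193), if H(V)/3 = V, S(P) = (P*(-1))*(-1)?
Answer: 457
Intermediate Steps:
S(P) = P (S(P) = -P*(-1) = P)
H(V) = 3*V
S(-122) - H(-193) = -122 - 3*(-193) = -122 - 1*(-579) = -122 + 579 = 457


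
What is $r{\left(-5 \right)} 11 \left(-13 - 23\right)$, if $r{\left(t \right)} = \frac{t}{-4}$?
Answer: $-495$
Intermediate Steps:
$r{\left(t \right)} = - \frac{t}{4}$ ($r{\left(t \right)} = t \left(- \frac{1}{4}\right) = - \frac{t}{4}$)
$r{\left(-5 \right)} 11 \left(-13 - 23\right) = \left(- \frac{1}{4}\right) \left(-5\right) 11 \left(-13 - 23\right) = \frac{5}{4} \cdot 11 \left(-36\right) = \frac{55}{4} \left(-36\right) = -495$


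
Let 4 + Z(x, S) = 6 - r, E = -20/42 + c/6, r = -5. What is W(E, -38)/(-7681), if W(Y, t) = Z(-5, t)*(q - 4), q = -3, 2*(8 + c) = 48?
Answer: 49/7681 ≈ 0.0063794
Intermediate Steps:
c = 16 (c = -8 + (½)*48 = -8 + 24 = 16)
E = 46/21 (E = -20/42 + 16/6 = -20*1/42 + 16*(⅙) = -10/21 + 8/3 = 46/21 ≈ 2.1905)
Z(x, S) = 7 (Z(x, S) = -4 + (6 - 1*(-5)) = -4 + (6 + 5) = -4 + 11 = 7)
W(Y, t) = -49 (W(Y, t) = 7*(-3 - 4) = 7*(-7) = -49)
W(E, -38)/(-7681) = -49/(-7681) = -49*(-1/7681) = 49/7681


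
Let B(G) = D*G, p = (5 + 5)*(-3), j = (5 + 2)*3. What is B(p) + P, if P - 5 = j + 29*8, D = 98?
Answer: -2682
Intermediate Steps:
j = 21 (j = 7*3 = 21)
p = -30 (p = 10*(-3) = -30)
B(G) = 98*G
P = 258 (P = 5 + (21 + 29*8) = 5 + (21 + 232) = 5 + 253 = 258)
B(p) + P = 98*(-30) + 258 = -2940 + 258 = -2682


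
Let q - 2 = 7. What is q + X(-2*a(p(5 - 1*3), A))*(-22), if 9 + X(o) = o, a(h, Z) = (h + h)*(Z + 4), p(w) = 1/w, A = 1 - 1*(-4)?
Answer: 603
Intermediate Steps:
A = 5 (A = 1 + 4 = 5)
q = 9 (q = 2 + 7 = 9)
a(h, Z) = 2*h*(4 + Z) (a(h, Z) = (2*h)*(4 + Z) = 2*h*(4 + Z))
X(o) = -9 + o
q + X(-2*a(p(5 - 1*3), A))*(-22) = 9 + (-9 - 4*(4 + 5)/(5 - 1*3))*(-22) = 9 + (-9 - 4*9/(5 - 3))*(-22) = 9 + (-9 - 4*9/2)*(-22) = 9 + (-9 - 2*9)*(-22) = 9 + (-9 - 18)*(-22) = 9 - 27*(-22) = 9 + 594 = 603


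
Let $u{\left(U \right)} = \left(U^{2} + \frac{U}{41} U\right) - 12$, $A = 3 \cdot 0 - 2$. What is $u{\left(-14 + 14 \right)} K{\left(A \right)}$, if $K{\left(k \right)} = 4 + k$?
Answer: $-24$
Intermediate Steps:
$A = -2$ ($A = 0 - 2 = -2$)
$u{\left(U \right)} = -12 + \frac{42 U^{2}}{41}$ ($u{\left(U \right)} = \left(U^{2} + U \frac{1}{41} U\right) - 12 = \left(U^{2} + \frac{U}{41} U\right) - 12 = \left(U^{2} + \frac{U^{2}}{41}\right) - 12 = \frac{42 U^{2}}{41} - 12 = -12 + \frac{42 U^{2}}{41}$)
$u{\left(-14 + 14 \right)} K{\left(A \right)} = \left(-12 + \frac{42 \left(-14 + 14\right)^{2}}{41}\right) \left(4 - 2\right) = \left(-12 + \frac{42 \cdot 0^{2}}{41}\right) 2 = \left(-12 + \frac{42}{41} \cdot 0\right) 2 = \left(-12 + 0\right) 2 = \left(-12\right) 2 = -24$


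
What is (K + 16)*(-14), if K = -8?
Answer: -112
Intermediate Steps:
(K + 16)*(-14) = (-8 + 16)*(-14) = 8*(-14) = -112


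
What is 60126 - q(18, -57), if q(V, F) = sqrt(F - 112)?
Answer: 60126 - 13*I ≈ 60126.0 - 13.0*I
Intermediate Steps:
q(V, F) = sqrt(-112 + F)
60126 - q(18, -57) = 60126 - sqrt(-112 - 57) = 60126 - sqrt(-169) = 60126 - 13*I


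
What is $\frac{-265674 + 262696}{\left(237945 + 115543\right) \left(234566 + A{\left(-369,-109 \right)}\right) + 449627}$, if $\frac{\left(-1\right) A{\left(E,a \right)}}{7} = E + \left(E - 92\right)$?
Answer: $- \frac{2978}{84970481115} \approx -3.5047 \cdot 10^{-8}$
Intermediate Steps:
$A{\left(E,a \right)} = 644 - 14 E$ ($A{\left(E,a \right)} = - 7 \left(E + \left(E - 92\right)\right) = - 7 \left(E + \left(-92 + E\right)\right) = - 7 \left(-92 + 2 E\right) = 644 - 14 E$)
$\frac{-265674 + 262696}{\left(237945 + 115543\right) \left(234566 + A{\left(-369,-109 \right)}\right) + 449627} = \frac{-265674 + 262696}{\left(237945 + 115543\right) \left(234566 + \left(644 - -5166\right)\right) + 449627} = - \frac{2978}{353488 \left(234566 + \left(644 + 5166\right)\right) + 449627} = - \frac{2978}{353488 \left(234566 + 5810\right) + 449627} = - \frac{2978}{353488 \cdot 240376 + 449627} = - \frac{2978}{84970031488 + 449627} = - \frac{2978}{84970481115}$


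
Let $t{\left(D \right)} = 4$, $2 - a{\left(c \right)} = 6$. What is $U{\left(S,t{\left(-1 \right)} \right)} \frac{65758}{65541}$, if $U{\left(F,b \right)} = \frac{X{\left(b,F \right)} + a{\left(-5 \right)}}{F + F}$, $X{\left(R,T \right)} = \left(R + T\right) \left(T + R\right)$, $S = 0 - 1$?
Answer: $- \frac{23485}{9363} \approx -2.5083$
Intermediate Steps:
$a{\left(c \right)} = -4$ ($a{\left(c \right)} = 2 - 6 = -4$)
$S = -1$ ($S = 0 - 1 = -1$)
$X{\left(R,T \right)} = \left(R + T\right)^{2}$ ($X{\left(R,T \right)} = \left(R + T\right) \left(R + T\right) = \left(R + T\right)^{2}$)
$U{\left(F,b \right)} = \frac{-4 + \left(F + b\right)^{2}}{2 F}$ ($U{\left(F,b \right)} = \frac{\left(b + F\right)^{2} - 4}{F + F} = \frac{\left(F + b\right)^{2} - 4}{2 F} = \left(-4 + \left(F + b\right)^{2}\right) \frac{1}{2 F} = \frac{-4 + \left(F + b\right)^{2}}{2 F}$)
$U{\left(S,t{\left(-1 \right)} \right)} \frac{65758}{65541} = \frac{-4 + \left(-1 + 4\right)^{2}}{2 \left(-1\right)} \frac{65758}{65541} = \frac{1}{2} \left(-1\right) \left(-4 + 3^{2}\right) 65758 \cdot \frac{1}{65541} = \frac{1}{2} \left(-1\right) \left(-4 + 9\right) \frac{9394}{9363} = \frac{1}{2} \left(-1\right) 5 \cdot \frac{9394}{9363} = \left(- \frac{5}{2}\right) \frac{9394}{9363} = - \frac{23485}{9363}$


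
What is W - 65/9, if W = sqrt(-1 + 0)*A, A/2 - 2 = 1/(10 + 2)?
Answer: -65/9 + 25*I/6 ≈ -7.2222 + 4.1667*I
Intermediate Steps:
A = 25/6 (A = 4 + 2/(10 + 2) = 4 + 2/12 = 4 + 2*(1/12) = 4 + 1/6 = 25/6 ≈ 4.1667)
W = 25*I/6 (W = sqrt(-1 + 0)*(25/6) = sqrt(-1)*(25/6) = I*(25/6) = 25*I/6 ≈ 4.1667*I)
W - 65/9 = 25*I/6 - 65/9 = -65/9 + 25*I/6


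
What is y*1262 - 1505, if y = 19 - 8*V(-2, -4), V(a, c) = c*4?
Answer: 184009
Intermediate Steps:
V(a, c) = 4*c
y = 147 (y = 19 - 32*(-4) = 19 - 8*(-16) = 19 + 128 = 147)
y*1262 - 1505 = 147*1262 - 1505 = 185514 - 1505 = 184009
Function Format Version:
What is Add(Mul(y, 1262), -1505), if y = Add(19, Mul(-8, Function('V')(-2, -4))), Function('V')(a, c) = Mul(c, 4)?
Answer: 184009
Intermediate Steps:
Function('V')(a, c) = Mul(4, c)
y = 147 (y = Add(19, Mul(-8, Mul(4, -4))) = Add(19, Mul(-8, -16)) = Add(19, 128) = 147)
Add(Mul(y, 1262), -1505) = Add(Mul(147, 1262), -1505) = Add(185514, -1505) = 184009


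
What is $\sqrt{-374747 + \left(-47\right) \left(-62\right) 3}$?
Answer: $i \sqrt{366005} \approx 604.98 i$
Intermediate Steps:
$\sqrt{-374747 + \left(-47\right) \left(-62\right) 3} = \sqrt{-374747 + 2914 \cdot 3} = \sqrt{-374747 + 8742} = \sqrt{-366005} = i \sqrt{366005}$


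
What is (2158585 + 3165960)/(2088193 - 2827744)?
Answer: -5324545/739551 ≈ -7.1997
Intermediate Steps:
(2158585 + 3165960)/(2088193 - 2827744) = 5324545/(-739551) = 5324545*(-1/739551) = -5324545/739551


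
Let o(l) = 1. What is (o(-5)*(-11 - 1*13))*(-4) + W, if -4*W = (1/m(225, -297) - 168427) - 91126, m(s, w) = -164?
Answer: 42629669/656 ≈ 64984.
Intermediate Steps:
W = 42566693/656 (W = -((1/(-164) - 168427) - 91126)/4 = -((-1/164 - 168427) - 91126)/4 = -(-27622029/164 - 91126)/4 = -¼*(-42566693/164) = 42566693/656 ≈ 64888.)
(o(-5)*(-11 - 1*13))*(-4) + W = (1*(-11 - 1*13))*(-4) + 42566693/656 = (1*(-11 - 13))*(-4) + 42566693/656 = (1*(-24))*(-4) + 42566693/656 = -24*(-4) + 42566693/656 = 96 + 42566693/656 = 42629669/656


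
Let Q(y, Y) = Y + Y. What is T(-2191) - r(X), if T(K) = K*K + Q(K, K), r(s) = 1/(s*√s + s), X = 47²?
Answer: 508539969167/106032 ≈ 4.7961e+6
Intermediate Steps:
Q(y, Y) = 2*Y
X = 2209
r(s) = 1/(s + s^(3/2)) (r(s) = 1/(s^(3/2) + s) = 1/(s + s^(3/2)))
T(K) = K² + 2*K (T(K) = K*K + 2*K = K² + 2*K)
T(-2191) - r(X) = -2191*(2 - 2191) - 1/(2209 + 2209^(3/2)) = -2191*(-2189) - 1/(2209 + 103823) = 4796099 - 1/106032 = 508539969167/106032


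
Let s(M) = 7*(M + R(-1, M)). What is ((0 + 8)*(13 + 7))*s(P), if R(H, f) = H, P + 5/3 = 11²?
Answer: 397600/3 ≈ 1.3253e+5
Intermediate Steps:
P = 358/3 (P = -5/3 + 11² = -5/3 + 121 = 358/3 ≈ 119.33)
s(M) = -7 + 7*M (s(M) = 7*(M - 1) = 7*(-1 + M) = -7 + 7*M)
((0 + 8)*(13 + 7))*s(P) = ((0 + 8)*(13 + 7))*(-7 + 7*(358/3)) = (8*20)*(-7 + 2506/3) = 160*(2485/3) = 397600/3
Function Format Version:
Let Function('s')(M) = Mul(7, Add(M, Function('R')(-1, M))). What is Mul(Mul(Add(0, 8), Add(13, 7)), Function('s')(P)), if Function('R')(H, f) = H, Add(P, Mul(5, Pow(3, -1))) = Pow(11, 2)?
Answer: Rational(397600, 3) ≈ 1.3253e+5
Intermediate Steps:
P = Rational(358, 3) (P = Add(Rational(-5, 3), Pow(11, 2)) = Add(Rational(-5, 3), 121) = Rational(358, 3) ≈ 119.33)
Function('s')(M) = Add(-7, Mul(7, M)) (Function('s')(M) = Mul(7, Add(M, -1)) = Mul(7, Add(-1, M)) = Add(-7, Mul(7, M)))
Mul(Mul(Add(0, 8), Add(13, 7)), Function('s')(P)) = Mul(Mul(Add(0, 8), Add(13, 7)), Add(-7, Mul(7, Rational(358, 3)))) = Mul(Mul(8, 20), Add(-7, Rational(2506, 3))) = Mul(160, Rational(2485, 3)) = Rational(397600, 3)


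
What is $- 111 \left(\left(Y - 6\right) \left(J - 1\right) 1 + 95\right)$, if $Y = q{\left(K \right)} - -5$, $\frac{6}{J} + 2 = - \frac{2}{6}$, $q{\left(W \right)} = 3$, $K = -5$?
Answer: $- \frac{68265}{7} \approx -9752.1$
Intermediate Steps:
$J = - \frac{18}{7}$ ($J = \frac{6}{-2 - \frac{2}{6}} = \frac{6}{-2 - \frac{1}{3}} = \frac{6}{- \frac{7}{3}} = 6 \left(- \frac{3}{7}\right) = - \frac{18}{7} \approx -2.5714$)
$Y = 8$ ($Y = 3 - -5 = 3 + 5 = 8$)
$- 111 \left(\left(Y - 6\right) \left(J - 1\right) 1 + 95\right) = - 111 \left(\left(8 - 6\right) \left(- \frac{18}{7} - 1\right) 1 + 95\right) = - 111 \left(2 \left(\left(- \frac{25}{7}\right) 1\right) + 95\right) = - 111 \left(2 \left(- \frac{25}{7}\right) + 95\right) = - 111 \left(- \frac{50}{7} + 95\right) = \left(-111\right) \frac{615}{7} = - \frac{68265}{7}$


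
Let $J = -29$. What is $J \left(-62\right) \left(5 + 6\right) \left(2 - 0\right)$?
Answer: $39556$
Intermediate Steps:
$J \left(-62\right) \left(5 + 6\right) \left(2 - 0\right) = \left(-29\right) \left(-62\right) \left(5 + 6\right) \left(2 - 0\right) = 1798 \cdot 11 \left(2 + 0\right) = 1798 \cdot 11 \cdot 2 = 1798 \cdot 22 = 39556$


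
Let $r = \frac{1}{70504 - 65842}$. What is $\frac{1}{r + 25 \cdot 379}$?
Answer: $\frac{4662}{44172451} \approx 0.00010554$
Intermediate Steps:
$r = \frac{1}{4662} \approx 0.0002145$
$\frac{1}{r + 25 \cdot 379} = \frac{1}{\frac{1}{4662} + 25 \cdot 379} = \frac{1}{\frac{1}{4662} + 9475} = \frac{1}{\frac{44172451}{4662}} = \frac{4662}{44172451}$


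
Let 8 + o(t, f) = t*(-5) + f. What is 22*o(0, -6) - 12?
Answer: -320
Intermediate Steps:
o(t, f) = -8 + f - 5*t (o(t, f) = -8 + (t*(-5) + f) = -8 + (-5*t + f) = -8 + (f - 5*t) = -8 + f - 5*t)
22*o(0, -6) - 12 = 22*(-8 - 6 - 5*0) - 12 = 22*(-8 - 6 + 0) - 12 = 22*(-14) - 12 = -308 - 12 = -320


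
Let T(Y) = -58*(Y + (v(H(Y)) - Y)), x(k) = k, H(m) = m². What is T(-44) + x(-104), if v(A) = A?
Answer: -112392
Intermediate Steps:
T(Y) = -58*Y² (T(Y) = -58*(Y + (Y² - Y)) = -58*Y²)
T(-44) + x(-104) = -58*(-44)² - 104 = -58*1936 - 104 = -112288 - 104 = -112392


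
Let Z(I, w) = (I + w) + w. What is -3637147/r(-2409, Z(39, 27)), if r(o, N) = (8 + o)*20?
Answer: 3637147/48020 ≈ 75.742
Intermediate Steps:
Z(I, w) = I + 2*w
r(o, N) = 160 + 20*o
-3637147/r(-2409, Z(39, 27)) = -3637147/(160 + 20*(-2409)) = -3637147/(160 - 48180) = -3637147/(-48020) = -3637147*(-1/48020) = 3637147/48020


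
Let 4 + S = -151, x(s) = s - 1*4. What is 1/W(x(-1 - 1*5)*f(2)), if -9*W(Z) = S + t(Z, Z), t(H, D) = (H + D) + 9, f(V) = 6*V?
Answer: 9/386 ≈ 0.023316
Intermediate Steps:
x(s) = -4 + s (x(s) = s - 4 = -4 + s)
t(H, D) = 9 + D + H (t(H, D) = (D + H) + 9 = 9 + D + H)
S = -155 (S = -4 - 151 = -155)
W(Z) = 146/9 - 2*Z/9 (W(Z) = -(-155 + (9 + Z + Z))/9 = -(-155 + (9 + 2*Z))/9 = -(-146 + 2*Z)/9 = 146/9 - 2*Z/9)
1/W(x(-1 - 1*5)*f(2)) = 1/(146/9 - 2*(-4 + (-1 - 1*5))*6*2/9) = 1/(146/9 - 2*(-4 + (-1 - 5))*12/9) = 1/(146/9 - 2*(-4 - 6)*12/9) = 1/(146/9 - (-20)*12/9) = 1/(146/9 - 2/9*(-120)) = 1/(146/9 + 80/3) = 1/(386/9) = 9/386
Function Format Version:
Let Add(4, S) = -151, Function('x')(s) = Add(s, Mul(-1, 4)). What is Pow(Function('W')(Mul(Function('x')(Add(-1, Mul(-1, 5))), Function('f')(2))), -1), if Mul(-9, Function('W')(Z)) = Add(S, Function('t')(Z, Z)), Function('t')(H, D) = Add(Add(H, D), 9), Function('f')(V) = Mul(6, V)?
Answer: Rational(9, 386) ≈ 0.023316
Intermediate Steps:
Function('x')(s) = Add(-4, s) (Function('x')(s) = Add(s, -4) = Add(-4, s))
Function('t')(H, D) = Add(9, D, H) (Function('t')(H, D) = Add(Add(D, H), 9) = Add(9, D, H))
S = -155 (S = Add(-4, -151) = -155)
Function('W')(Z) = Add(Rational(146, 9), Mul(Rational(-2, 9), Z)) (Function('W')(Z) = Mul(Rational(-1, 9), Add(-155, Add(9, Z, Z))) = Mul(Rational(-1, 9), Add(-155, Add(9, Mul(2, Z)))) = Mul(Rational(-1, 9), Add(-146, Mul(2, Z))) = Add(Rational(146, 9), Mul(Rational(-2, 9), Z)))
Pow(Function('W')(Mul(Function('x')(Add(-1, Mul(-1, 5))), Function('f')(2))), -1) = Pow(Add(Rational(146, 9), Mul(Rational(-2, 9), Mul(Add(-4, Add(-1, Mul(-1, 5))), Mul(6, 2)))), -1) = Pow(Add(Rational(146, 9), Mul(Rational(-2, 9), Mul(Add(-4, Add(-1, -5)), 12))), -1) = Pow(Add(Rational(146, 9), Mul(Rational(-2, 9), Mul(Add(-4, -6), 12))), -1) = Pow(Add(Rational(146, 9), Mul(Rational(-2, 9), Mul(-10, 12))), -1) = Pow(Add(Rational(146, 9), Mul(Rational(-2, 9), -120)), -1) = Pow(Add(Rational(146, 9), Rational(80, 3)), -1) = Pow(Rational(386, 9), -1) = Rational(9, 386)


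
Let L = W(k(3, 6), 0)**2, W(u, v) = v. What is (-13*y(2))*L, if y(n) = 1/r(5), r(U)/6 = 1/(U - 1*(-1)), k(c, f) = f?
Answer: 0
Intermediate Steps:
r(U) = 6/(1 + U) (r(U) = 6/(U - 1*(-1)) = 6/(U + 1) = 6/(1 + U))
y(n) = 1 (y(n) = 1/(6/(1 + 5)) = 1/(6/6) = 1/(6*(1/6)) = 1/1 = 1)
L = 0 (L = 0**2 = 0)
(-13*y(2))*L = -13*1*0 = -13*0 = 0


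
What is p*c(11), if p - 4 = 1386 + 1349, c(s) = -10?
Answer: -27390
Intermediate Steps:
p = 2739 (p = 4 + (1386 + 1349) = 4 + 2735 = 2739)
p*c(11) = 2739*(-10) = -27390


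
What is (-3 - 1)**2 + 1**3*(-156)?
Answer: -140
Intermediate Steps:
(-3 - 1)**2 + 1**3*(-156) = (-4)**2 + 1*(-156) = 16 - 156 = -140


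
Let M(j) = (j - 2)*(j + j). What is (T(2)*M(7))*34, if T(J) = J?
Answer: 4760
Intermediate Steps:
M(j) = 2*j*(-2 + j) (M(j) = (-2 + j)*(2*j) = 2*j*(-2 + j))
(T(2)*M(7))*34 = (2*(2*7*(-2 + 7)))*34 = (2*(2*7*5))*34 = (2*70)*34 = 140*34 = 4760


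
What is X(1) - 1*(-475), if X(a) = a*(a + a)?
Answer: 477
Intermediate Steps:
X(a) = 2*a² (X(a) = a*(2*a) = 2*a²)
X(1) - 1*(-475) = 2*1² - 1*(-475) = 2*1 + 475 = 2 + 475 = 477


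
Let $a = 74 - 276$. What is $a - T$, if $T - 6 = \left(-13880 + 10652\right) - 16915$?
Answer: $19935$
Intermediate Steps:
$a = -202$ ($a = 74 - 276 = -202$)
$T = -20137$ ($T = 6 + \left(\left(-13880 + 10652\right) - 16915\right) = 6 - 20143 = -20137$)
$a - T = -202 - -20137 = -202 + 20137 = 19935$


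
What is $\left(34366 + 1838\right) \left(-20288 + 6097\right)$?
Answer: $-513770964$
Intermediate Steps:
$\left(34366 + 1838\right) \left(-20288 + 6097\right) = 36204 \left(-14191\right) = -513770964$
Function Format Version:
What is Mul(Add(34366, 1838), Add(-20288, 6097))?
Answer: -513770964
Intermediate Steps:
Mul(Add(34366, 1838), Add(-20288, 6097)) = Mul(36204, -14191) = -513770964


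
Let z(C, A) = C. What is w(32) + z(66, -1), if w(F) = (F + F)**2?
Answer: 4162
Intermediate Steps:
w(F) = 4*F**2 (w(F) = (2*F)**2 = 4*F**2)
w(32) + z(66, -1) = 4*32**2 + 66 = 4*1024 + 66 = 4096 + 66 = 4162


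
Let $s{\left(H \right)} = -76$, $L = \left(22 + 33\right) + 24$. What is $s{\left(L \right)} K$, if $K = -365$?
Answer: $27740$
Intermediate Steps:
$L = 79$ ($L = 55 + 24 = 79$)
$s{\left(L \right)} K = \left(-76\right) \left(-365\right) = 27740$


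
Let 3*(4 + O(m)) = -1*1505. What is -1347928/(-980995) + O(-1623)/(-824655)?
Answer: 667242972787/485389459035 ≈ 1.3747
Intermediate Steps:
O(m) = -1517/3 (O(m) = -4 + (-1*1505)/3 = -4 + (⅓)*(-1505) = -4 - 1505/3 = -1517/3)
-1347928/(-980995) + O(-1623)/(-824655) = -1347928/(-980995) - 1517/3/(-824655) = -1347928*(-1/980995) - 1517/3*(-1/824655) = 1347928/980995 + 1517/2473965 = 667242972787/485389459035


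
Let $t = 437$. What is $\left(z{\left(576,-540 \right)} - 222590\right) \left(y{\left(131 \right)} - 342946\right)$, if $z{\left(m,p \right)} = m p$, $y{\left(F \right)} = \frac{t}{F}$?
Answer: $\frac{23973588695070}{131} \approx 1.83 \cdot 10^{11}$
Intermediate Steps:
$y{\left(F \right)} = \frac{437}{F}$
$\left(z{\left(576,-540 \right)} - 222590\right) \left(y{\left(131 \right)} - 342946\right) = \left(576 \left(-540\right) - 222590\right) \left(\frac{437}{131} - 342946\right) = \left(-311040 - 222590\right) \left(437 \cdot \frac{1}{131} - 342946\right) = - 533630 \left(\frac{437}{131} - 342946\right) = \left(-533630\right) \left(- \frac{44925489}{131}\right) = \frac{23973588695070}{131}$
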